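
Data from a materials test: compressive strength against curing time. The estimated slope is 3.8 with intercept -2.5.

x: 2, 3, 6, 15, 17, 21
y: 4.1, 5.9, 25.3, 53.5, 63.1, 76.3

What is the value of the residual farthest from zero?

e = 5

x=2: ŷ = -2.5 + 3.8·2 = 5.1; e = 4.1 − 5.1 = -1
x=3: ŷ = -2.5 + 3.8·3 = 8.9; e = 5.9 − 8.9 = -3
x=6: ŷ = -2.5 + 3.8·6 = 20.3; e = 25.3 − 20.3 = 5
x=15: ŷ = -2.5 + 3.8·15 = 54.5; e = 53.5 − 54.5 = -1
x=17: ŷ = -2.5 + 3.8·17 = 62.1; e = 63.1 − 62.1 = 1
x=21: ŷ = -2.5 + 3.8·21 = 77.3; e = 76.3 − 77.3 = -1
Largest |e| is 5 at x = 6, residual 5.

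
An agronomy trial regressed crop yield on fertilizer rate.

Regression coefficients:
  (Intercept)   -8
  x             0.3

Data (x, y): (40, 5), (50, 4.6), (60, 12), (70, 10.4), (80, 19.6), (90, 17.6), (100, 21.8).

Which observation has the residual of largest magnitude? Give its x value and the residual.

x=40: ŷ = -8 + 0.3·40 = 4; r = 5 − 4 = 1
x=50: ŷ = -8 + 0.3·50 = 7; r = 4.6 − 7 = -2.4
x=60: ŷ = -8 + 0.3·60 = 10; r = 12 − 10 = 2
x=70: ŷ = -8 + 0.3·70 = 13; r = 10.4 − 13 = -2.6
x=80: ŷ = -8 + 0.3·80 = 16; r = 19.6 − 16 = 3.6
x=90: ŷ = -8 + 0.3·90 = 19; r = 17.6 − 19 = -1.4
x=100: ŷ = -8 + 0.3·100 = 22; r = 21.8 − 22 = -0.2
Largest |r| is 3.6 at x = 80, residual 3.6.

x = 80, r = 3.6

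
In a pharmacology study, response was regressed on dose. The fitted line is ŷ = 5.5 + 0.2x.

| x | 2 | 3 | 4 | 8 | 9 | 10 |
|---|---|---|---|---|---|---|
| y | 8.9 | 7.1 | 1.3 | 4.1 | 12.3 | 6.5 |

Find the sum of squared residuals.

x=2: ŷ = 5.5 + 0.2·2 = 5.9; r = 8.9 − 5.9 = 3
x=3: ŷ = 5.5 + 0.2·3 = 6.1; r = 7.1 − 6.1 = 1
x=4: ŷ = 5.5 + 0.2·4 = 6.3; r = 1.3 − 6.3 = -5
x=8: ŷ = 5.5 + 0.2·8 = 7.1; r = 4.1 − 7.1 = -3
x=9: ŷ = 5.5 + 0.2·9 = 7.3; r = 12.3 − 7.3 = 5
x=10: ŷ = 5.5 + 0.2·10 = 7.5; r = 6.5 − 7.5 = -1
SSE = 9 + 1 + 25 + 9 + 25 + 1 = 70

SSE = 70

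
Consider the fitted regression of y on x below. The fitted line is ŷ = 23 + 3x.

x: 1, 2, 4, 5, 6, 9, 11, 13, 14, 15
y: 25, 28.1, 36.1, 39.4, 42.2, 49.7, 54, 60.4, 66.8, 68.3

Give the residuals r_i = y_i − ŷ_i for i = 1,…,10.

x=1: ŷ = 23 + 3·1 = 26; r = 25 − 26 = -1
x=2: ŷ = 23 + 3·2 = 29; r = 28.1 − 29 = -0.9
x=4: ŷ = 23 + 3·4 = 35; r = 36.1 − 35 = 1.1
x=5: ŷ = 23 + 3·5 = 38; r = 39.4 − 38 = 1.4
x=6: ŷ = 23 + 3·6 = 41; r = 42.2 − 41 = 1.2
x=9: ŷ = 23 + 3·9 = 50; r = 49.7 − 50 = -0.3
x=11: ŷ = 23 + 3·11 = 56; r = 54 − 56 = -2
x=13: ŷ = 23 + 3·13 = 62; r = 60.4 − 62 = -1.6
x=14: ŷ = 23 + 3·14 = 65; r = 66.8 − 65 = 1.8
x=15: ŷ = 23 + 3·15 = 68; r = 68.3 − 68 = 0.3

-1, -0.9, 1.1, 1.4, 1.2, -0.3, -2, -1.6, 1.8, 0.3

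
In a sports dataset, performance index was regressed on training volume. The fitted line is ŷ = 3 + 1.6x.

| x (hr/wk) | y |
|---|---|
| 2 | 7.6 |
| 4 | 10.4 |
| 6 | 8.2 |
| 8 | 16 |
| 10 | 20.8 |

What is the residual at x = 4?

e = 1

ŷ = 3 + 1.6·4 = 9.4
e = 10.4 − 9.4 = 1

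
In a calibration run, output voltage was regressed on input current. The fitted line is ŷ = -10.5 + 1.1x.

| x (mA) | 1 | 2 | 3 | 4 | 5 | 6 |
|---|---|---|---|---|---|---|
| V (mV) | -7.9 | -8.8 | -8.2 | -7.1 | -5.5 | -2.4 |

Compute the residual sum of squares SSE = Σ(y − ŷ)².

SSE = 7

x=1: ŷ = -10.5 + 1.1·1 = -9.4; e = -7.9 − (-9.4) = 1.5
x=2: ŷ = -10.5 + 1.1·2 = -8.3; e = -8.8 − (-8.3) = -0.5
x=3: ŷ = -10.5 + 1.1·3 = -7.2; e = -8.2 − (-7.2) = -1
x=4: ŷ = -10.5 + 1.1·4 = -6.1; e = -7.1 − (-6.1) = -1
x=5: ŷ = -10.5 + 1.1·5 = -5; e = -5.5 − (-5) = -0.5
x=6: ŷ = -10.5 + 1.1·6 = -3.9; e = -2.4 − (-3.9) = 1.5
SSE = 2.25 + 0.25 + 1 + 1 + 0.25 + 2.25 = 7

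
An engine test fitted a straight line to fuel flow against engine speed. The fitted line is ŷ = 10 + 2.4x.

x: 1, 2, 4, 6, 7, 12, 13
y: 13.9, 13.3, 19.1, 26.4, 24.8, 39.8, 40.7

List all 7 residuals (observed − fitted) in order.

1.5, -1.5, -0.5, 2, -2, 1, -0.5

x=1: ŷ = 10 + 2.4·1 = 12.4; r = 13.9 − 12.4 = 1.5
x=2: ŷ = 10 + 2.4·2 = 14.8; r = 13.3 − 14.8 = -1.5
x=4: ŷ = 10 + 2.4·4 = 19.6; r = 19.1 − 19.6 = -0.5
x=6: ŷ = 10 + 2.4·6 = 24.4; r = 26.4 − 24.4 = 2
x=7: ŷ = 10 + 2.4·7 = 26.8; r = 24.8 − 26.8 = -2
x=12: ŷ = 10 + 2.4·12 = 38.8; r = 39.8 − 38.8 = 1
x=13: ŷ = 10 + 2.4·13 = 41.2; r = 40.7 − 41.2 = -0.5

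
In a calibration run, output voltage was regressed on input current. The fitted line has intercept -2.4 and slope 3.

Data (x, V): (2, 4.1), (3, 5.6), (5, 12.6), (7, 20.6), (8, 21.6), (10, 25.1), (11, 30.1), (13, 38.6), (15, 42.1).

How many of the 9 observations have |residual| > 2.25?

1

x=2: V̂ = -2.4 + 3·2 = 3.6; e = 4.1 − 3.6 = 0.5
x=3: V̂ = -2.4 + 3·3 = 6.6; e = 5.6 − 6.6 = -1
x=5: V̂ = -2.4 + 3·5 = 12.6; e = 12.6 − 12.6 = 0
x=7: V̂ = -2.4 + 3·7 = 18.6; e = 20.6 − 18.6 = 2
x=8: V̂ = -2.4 + 3·8 = 21.6; e = 21.6 − 21.6 = 0
x=10: V̂ = -2.4 + 3·10 = 27.6; e = 25.1 − 27.6 = -2.5
x=11: V̂ = -2.4 + 3·11 = 30.6; e = 30.1 − 30.6 = -0.5
x=13: V̂ = -2.4 + 3·13 = 36.6; e = 38.6 − 36.6 = 2
x=15: V̂ = -2.4 + 3·15 = 42.6; e = 42.1 − 42.6 = -0.5
|e| > 2.25: x=10 (|e|=2.5) → 1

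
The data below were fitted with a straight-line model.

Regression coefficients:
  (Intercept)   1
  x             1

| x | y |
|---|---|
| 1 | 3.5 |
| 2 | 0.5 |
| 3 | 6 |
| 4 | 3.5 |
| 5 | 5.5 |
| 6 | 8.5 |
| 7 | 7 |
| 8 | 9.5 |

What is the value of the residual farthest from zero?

e = -2.5

x=1: ŷ = 1 + 1 = 2; e = 3.5 − 2 = 1.5
x=2: ŷ = 1 + 2 = 3; e = 0.5 − 3 = -2.5
x=3: ŷ = 1 + 3 = 4; e = 6 − 4 = 2
x=4: ŷ = 1 + 4 = 5; e = 3.5 − 5 = -1.5
x=5: ŷ = 1 + 5 = 6; e = 5.5 − 6 = -0.5
x=6: ŷ = 1 + 6 = 7; e = 8.5 − 7 = 1.5
x=7: ŷ = 1 + 7 = 8; e = 7 − 8 = -1
x=8: ŷ = 1 + 8 = 9; e = 9.5 − 9 = 0.5
Largest |e| is 2.5 at x = 2, residual -2.5.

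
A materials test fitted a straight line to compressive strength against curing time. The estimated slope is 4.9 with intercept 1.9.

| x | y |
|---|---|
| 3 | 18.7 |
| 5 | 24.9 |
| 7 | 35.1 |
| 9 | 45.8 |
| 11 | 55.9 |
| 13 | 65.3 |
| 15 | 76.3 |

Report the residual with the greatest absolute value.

e = 2.1

x=3: ŷ = 1.9 + 4.9·3 = 16.6; e = 18.7 − 16.6 = 2.1
x=5: ŷ = 1.9 + 4.9·5 = 26.4; e = 24.9 − 26.4 = -1.5
x=7: ŷ = 1.9 + 4.9·7 = 36.2; e = 35.1 − 36.2 = -1.1
x=9: ŷ = 1.9 + 4.9·9 = 46; e = 45.8 − 46 = -0.2
x=11: ŷ = 1.9 + 4.9·11 = 55.8; e = 55.9 − 55.8 = 0.1
x=13: ŷ = 1.9 + 4.9·13 = 65.6; e = 65.3 − 65.6 = -0.3
x=15: ŷ = 1.9 + 4.9·15 = 75.4; e = 76.3 − 75.4 = 0.9
Largest |e| is 2.1 at x = 3, residual 2.1.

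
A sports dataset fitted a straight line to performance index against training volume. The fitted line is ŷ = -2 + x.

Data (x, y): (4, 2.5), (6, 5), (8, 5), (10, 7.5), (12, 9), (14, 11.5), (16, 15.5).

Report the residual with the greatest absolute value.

x=4: ŷ = -2 + 4 = 2; e = 2.5 − 2 = 0.5
x=6: ŷ = -2 + 6 = 4; e = 5 − 4 = 1
x=8: ŷ = -2 + 8 = 6; e = 5 − 6 = -1
x=10: ŷ = -2 + 10 = 8; e = 7.5 − 8 = -0.5
x=12: ŷ = -2 + 12 = 10; e = 9 − 10 = -1
x=14: ŷ = -2 + 14 = 12; e = 11.5 − 12 = -0.5
x=16: ŷ = -2 + 16 = 14; e = 15.5 − 14 = 1.5
Largest |e| is 1.5 at x = 16, residual 1.5.

e = 1.5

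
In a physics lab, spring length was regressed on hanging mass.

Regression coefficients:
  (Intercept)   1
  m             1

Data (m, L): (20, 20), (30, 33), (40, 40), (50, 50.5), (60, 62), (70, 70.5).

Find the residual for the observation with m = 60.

L̂ = 1 + 60 = 61
r = 62 − 61 = 1

r = 1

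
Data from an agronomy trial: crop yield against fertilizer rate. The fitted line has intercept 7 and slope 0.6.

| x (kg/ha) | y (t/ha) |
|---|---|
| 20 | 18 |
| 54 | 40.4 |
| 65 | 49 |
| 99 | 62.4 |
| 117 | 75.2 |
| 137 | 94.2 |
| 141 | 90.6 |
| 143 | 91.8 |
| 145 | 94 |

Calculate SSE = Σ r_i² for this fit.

x=20: ŷ = 7 + 0.6·20 = 19; r = 18 − 19 = -1
x=54: ŷ = 7 + 0.6·54 = 39.4; r = 40.4 − 39.4 = 1
x=65: ŷ = 7 + 0.6·65 = 46; r = 49 − 46 = 3
x=99: ŷ = 7 + 0.6·99 = 66.4; r = 62.4 − 66.4 = -4
x=117: ŷ = 7 + 0.6·117 = 77.2; r = 75.2 − 77.2 = -2
x=137: ŷ = 7 + 0.6·137 = 89.2; r = 94.2 − 89.2 = 5
x=141: ŷ = 7 + 0.6·141 = 91.6; r = 90.6 − 91.6 = -1
x=143: ŷ = 7 + 0.6·143 = 92.8; r = 91.8 − 92.8 = -1
x=145: ŷ = 7 + 0.6·145 = 94; r = 94 − 94 = 0
SSE = 1 + 1 + 9 + 16 + 4 + 25 + 1 + 1 + 0 = 58

SSE = 58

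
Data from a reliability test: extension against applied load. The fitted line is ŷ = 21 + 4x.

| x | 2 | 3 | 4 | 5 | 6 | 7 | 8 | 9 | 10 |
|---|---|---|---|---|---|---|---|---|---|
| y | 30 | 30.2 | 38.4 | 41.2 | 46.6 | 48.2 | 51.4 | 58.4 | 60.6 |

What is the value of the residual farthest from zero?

x=2: ŷ = 21 + 4·2 = 29; e = 30 − 29 = 1
x=3: ŷ = 21 + 4·3 = 33; e = 30.2 − 33 = -2.8
x=4: ŷ = 21 + 4·4 = 37; e = 38.4 − 37 = 1.4
x=5: ŷ = 21 + 4·5 = 41; e = 41.2 − 41 = 0.2
x=6: ŷ = 21 + 4·6 = 45; e = 46.6 − 45 = 1.6
x=7: ŷ = 21 + 4·7 = 49; e = 48.2 − 49 = -0.8
x=8: ŷ = 21 + 4·8 = 53; e = 51.4 − 53 = -1.6
x=9: ŷ = 21 + 4·9 = 57; e = 58.4 − 57 = 1.4
x=10: ŷ = 21 + 4·10 = 61; e = 60.6 − 61 = -0.4
Largest |e| is 2.8 at x = 3, residual -2.8.

e = -2.8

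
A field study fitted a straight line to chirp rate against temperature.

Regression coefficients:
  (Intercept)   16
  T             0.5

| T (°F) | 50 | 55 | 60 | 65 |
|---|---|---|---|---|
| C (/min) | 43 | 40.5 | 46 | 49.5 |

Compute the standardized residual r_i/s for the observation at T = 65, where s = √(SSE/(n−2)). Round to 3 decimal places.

0.378

T=50: ŷ = 16 + 0.5·50 = 41; r = 43 − 41 = 2
T=55: ŷ = 16 + 0.5·55 = 43.5; r = 40.5 − 43.5 = -3
T=60: ŷ = 16 + 0.5·60 = 46; r = 46 − 46 = 0
T=65: ŷ = 16 + 0.5·65 = 48.5; r = 49.5 − 48.5 = 1
SSE = 4 + 9 + 0 + 1 = 14
s = √(14/2) = 2.64575
r/s = 1 / 2.64575 = 0.378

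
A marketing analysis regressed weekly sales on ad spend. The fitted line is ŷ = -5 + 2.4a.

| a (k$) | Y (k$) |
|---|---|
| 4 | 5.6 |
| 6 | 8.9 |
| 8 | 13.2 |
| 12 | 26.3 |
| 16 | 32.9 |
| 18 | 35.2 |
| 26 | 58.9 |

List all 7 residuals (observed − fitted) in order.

1, -0.5, -1, 2.5, -0.5, -3, 1.5

a=4: ŷ = -5 + 2.4·4 = 4.6; e = 5.6 − 4.6 = 1
a=6: ŷ = -5 + 2.4·6 = 9.4; e = 8.9 − 9.4 = -0.5
a=8: ŷ = -5 + 2.4·8 = 14.2; e = 13.2 − 14.2 = -1
a=12: ŷ = -5 + 2.4·12 = 23.8; e = 26.3 − 23.8 = 2.5
a=16: ŷ = -5 + 2.4·16 = 33.4; e = 32.9 − 33.4 = -0.5
a=18: ŷ = -5 + 2.4·18 = 38.2; e = 35.2 − 38.2 = -3
a=26: ŷ = -5 + 2.4·26 = 57.4; e = 58.9 − 57.4 = 1.5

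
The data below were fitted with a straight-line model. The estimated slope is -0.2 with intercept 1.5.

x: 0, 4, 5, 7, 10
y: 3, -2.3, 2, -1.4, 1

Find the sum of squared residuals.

x=0: ŷ = 1.5 − 0.2·0 = 1.5; e = 3 − 1.5 = 1.5
x=4: ŷ = 1.5 − 0.2·4 = 0.7; e = -2.3 − 0.7 = -3
x=5: ŷ = 1.5 − 0.2·5 = 0.5; e = 2 − 0.5 = 1.5
x=7: ŷ = 1.5 − 0.2·7 = 0.1; e = -1.4 − 0.1 = -1.5
x=10: ŷ = 1.5 − 0.2·10 = -0.5; e = 1 − (-0.5) = 1.5
SSE = 2.25 + 9 + 2.25 + 2.25 + 2.25 = 18

SSE = 18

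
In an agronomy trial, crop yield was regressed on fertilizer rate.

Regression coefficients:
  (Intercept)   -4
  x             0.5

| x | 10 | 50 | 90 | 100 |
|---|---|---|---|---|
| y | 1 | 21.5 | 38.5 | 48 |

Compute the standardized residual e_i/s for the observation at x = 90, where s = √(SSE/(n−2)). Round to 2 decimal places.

-1.09

x=10: ŷ = -4 + 0.5·10 = 1; e = 1 − 1 = 0
x=50: ŷ = -4 + 0.5·50 = 21; e = 21.5 − 21 = 0.5
x=90: ŷ = -4 + 0.5·90 = 41; e = 38.5 − 41 = -2.5
x=100: ŷ = -4 + 0.5·100 = 46; e = 48 − 46 = 2
SSE = 0 + 0.25 + 6.25 + 4 = 10.5
s = √(10.5/2) = 2.29129
e/s = -2.5 / 2.29129 = -1.09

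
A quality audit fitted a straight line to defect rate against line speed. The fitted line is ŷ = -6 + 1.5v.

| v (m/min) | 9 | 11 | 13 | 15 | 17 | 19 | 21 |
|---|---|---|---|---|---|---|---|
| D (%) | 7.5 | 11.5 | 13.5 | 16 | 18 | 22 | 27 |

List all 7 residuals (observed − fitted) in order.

0, 1, 0, -0.5, -1.5, -0.5, 1.5

v=9: ŷ = -6 + 1.5·9 = 7.5; e = 7.5 − 7.5 = 0
v=11: ŷ = -6 + 1.5·11 = 10.5; e = 11.5 − 10.5 = 1
v=13: ŷ = -6 + 1.5·13 = 13.5; e = 13.5 − 13.5 = 0
v=15: ŷ = -6 + 1.5·15 = 16.5; e = 16 − 16.5 = -0.5
v=17: ŷ = -6 + 1.5·17 = 19.5; e = 18 − 19.5 = -1.5
v=19: ŷ = -6 + 1.5·19 = 22.5; e = 22 − 22.5 = -0.5
v=21: ŷ = -6 + 1.5·21 = 25.5; e = 27 − 25.5 = 1.5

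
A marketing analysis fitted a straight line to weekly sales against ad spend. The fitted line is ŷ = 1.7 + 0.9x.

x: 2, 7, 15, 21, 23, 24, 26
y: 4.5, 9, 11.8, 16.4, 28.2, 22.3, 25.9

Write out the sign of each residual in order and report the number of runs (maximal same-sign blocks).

5 runs

x=2: ŷ = 1.7 + 0.9·2 = 3.5; e = 4.5 − 3.5 = 1
x=7: ŷ = 1.7 + 0.9·7 = 8; e = 9 − 8 = 1
x=15: ŷ = 1.7 + 0.9·15 = 15.2; e = 11.8 − 15.2 = -3.4
x=21: ŷ = 1.7 + 0.9·21 = 20.6; e = 16.4 − 20.6 = -4.2
x=23: ŷ = 1.7 + 0.9·23 = 22.4; e = 28.2 − 22.4 = 5.8
x=24: ŷ = 1.7 + 0.9·24 = 23.3; e = 22.3 − 23.3 = -1
x=26: ŷ = 1.7 + 0.9·26 = 25.1; e = 25.9 − 25.1 = 0.8
Signs: + + − − + − +
Runs: +×2, −×2, +×1, −×1, +×1 → 5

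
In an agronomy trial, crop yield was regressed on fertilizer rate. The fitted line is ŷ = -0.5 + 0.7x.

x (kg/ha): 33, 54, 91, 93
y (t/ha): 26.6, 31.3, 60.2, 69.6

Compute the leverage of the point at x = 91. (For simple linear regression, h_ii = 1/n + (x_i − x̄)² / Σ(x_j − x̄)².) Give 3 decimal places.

x̄ = (33 + 54 + 91 + 93)/4 = 67.75
Σ(x − x̄)² = 1207.56 + 189.062 + 540.562 + 637.562 = 2574.75
h = 1/4 + (23.25)²/2574.75 = 0.25 + 0.209948 = 0.460

h = 0.460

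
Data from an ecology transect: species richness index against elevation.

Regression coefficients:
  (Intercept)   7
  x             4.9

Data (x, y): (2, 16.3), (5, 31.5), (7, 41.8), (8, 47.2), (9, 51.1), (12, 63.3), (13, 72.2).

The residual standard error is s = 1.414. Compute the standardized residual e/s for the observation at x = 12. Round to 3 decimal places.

-1.768

ŷ = 7 + 4.9·12 = 65.8
e = 63.3 − 65.8 = -2.5
e/s = -2.5 / 1.414 = -1.768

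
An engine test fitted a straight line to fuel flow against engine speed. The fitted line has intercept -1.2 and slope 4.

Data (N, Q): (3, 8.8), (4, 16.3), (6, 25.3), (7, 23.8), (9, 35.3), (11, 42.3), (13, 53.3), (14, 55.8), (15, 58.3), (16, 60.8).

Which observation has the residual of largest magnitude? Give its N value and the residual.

N = 7, r = -3

N=3: Q̂ = -1.2 + 4·3 = 10.8; r = 8.8 − 10.8 = -2
N=4: Q̂ = -1.2 + 4·4 = 14.8; r = 16.3 − 14.8 = 1.5
N=6: Q̂ = -1.2 + 4·6 = 22.8; r = 25.3 − 22.8 = 2.5
N=7: Q̂ = -1.2 + 4·7 = 26.8; r = 23.8 − 26.8 = -3
N=9: Q̂ = -1.2 + 4·9 = 34.8; r = 35.3 − 34.8 = 0.5
N=11: Q̂ = -1.2 + 4·11 = 42.8; r = 42.3 − 42.8 = -0.5
N=13: Q̂ = -1.2 + 4·13 = 50.8; r = 53.3 − 50.8 = 2.5
N=14: Q̂ = -1.2 + 4·14 = 54.8; r = 55.8 − 54.8 = 1
N=15: Q̂ = -1.2 + 4·15 = 58.8; r = 58.3 − 58.8 = -0.5
N=16: Q̂ = -1.2 + 4·16 = 62.8; r = 60.8 − 62.8 = -2
Largest |r| is 3 at N = 7, residual -3.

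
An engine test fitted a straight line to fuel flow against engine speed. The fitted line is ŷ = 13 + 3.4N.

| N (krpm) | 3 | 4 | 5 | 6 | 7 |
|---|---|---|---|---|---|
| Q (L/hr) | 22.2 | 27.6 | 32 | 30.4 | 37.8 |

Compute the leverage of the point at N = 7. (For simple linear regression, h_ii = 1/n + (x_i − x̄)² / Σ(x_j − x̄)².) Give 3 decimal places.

N̄ = (3 + 4 + 5 + 6 + 7)/5 = 5
Σ(N − N̄)² = 4 + 1 + 0 + 1 + 4 = 10
h = 1/5 + (2)²/10 = 0.2 + 0.4 = 0.600

h = 0.600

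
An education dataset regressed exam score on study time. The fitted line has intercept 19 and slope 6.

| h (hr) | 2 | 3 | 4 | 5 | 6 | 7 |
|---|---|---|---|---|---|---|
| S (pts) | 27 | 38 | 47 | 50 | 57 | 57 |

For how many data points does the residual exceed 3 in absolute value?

3

h=2: Ŝ = 19 + 6·2 = 31; e = 27 − 31 = -4
h=3: Ŝ = 19 + 6·3 = 37; e = 38 − 37 = 1
h=4: Ŝ = 19 + 6·4 = 43; e = 47 − 43 = 4
h=5: Ŝ = 19 + 6·5 = 49; e = 50 − 49 = 1
h=6: Ŝ = 19 + 6·6 = 55; e = 57 − 55 = 2
h=7: Ŝ = 19 + 6·7 = 61; e = 57 − 61 = -4
|e| > 3: h=2 (|e|=4), h=4 (|e|=4), h=7 (|e|=4) → 3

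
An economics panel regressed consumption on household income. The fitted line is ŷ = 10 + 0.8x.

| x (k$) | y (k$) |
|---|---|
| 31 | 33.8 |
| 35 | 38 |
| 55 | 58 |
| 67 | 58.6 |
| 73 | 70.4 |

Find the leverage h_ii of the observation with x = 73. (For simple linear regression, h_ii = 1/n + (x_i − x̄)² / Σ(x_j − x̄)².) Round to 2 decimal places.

x̄ = (31 + 35 + 55 + 67 + 73)/5 = 52.2
Σ(x − x̄)² = 449.44 + 295.84 + 7.84 + 219.04 + 432.64 = 1404.8
h = 1/5 + (20.8)²/1404.8 = 0.2 + 0.307973 = 0.51

h = 0.51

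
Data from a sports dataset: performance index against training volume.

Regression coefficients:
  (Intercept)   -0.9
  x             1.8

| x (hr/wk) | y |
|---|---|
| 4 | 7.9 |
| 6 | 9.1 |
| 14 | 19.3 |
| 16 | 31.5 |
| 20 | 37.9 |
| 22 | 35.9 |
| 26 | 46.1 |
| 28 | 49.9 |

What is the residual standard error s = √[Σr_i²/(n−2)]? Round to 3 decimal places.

x=4: ŷ = -0.9 + 1.8·4 = 6.3; r = 7.9 − 6.3 = 1.6
x=6: ŷ = -0.9 + 1.8·6 = 9.9; r = 9.1 − 9.9 = -0.8
x=14: ŷ = -0.9 + 1.8·14 = 24.3; r = 19.3 − 24.3 = -5
x=16: ŷ = -0.9 + 1.8·16 = 27.9; r = 31.5 − 27.9 = 3.6
x=20: ŷ = -0.9 + 1.8·20 = 35.1; r = 37.9 − 35.1 = 2.8
x=22: ŷ = -0.9 + 1.8·22 = 38.7; r = 35.9 − 38.7 = -2.8
x=26: ŷ = -0.9 + 1.8·26 = 45.9; r = 46.1 − 45.9 = 0.2
x=28: ŷ = -0.9 + 1.8·28 = 49.5; r = 49.9 − 49.5 = 0.4
SSE = 2.56 + 0.64 + 25 + 12.96 + 7.84 + 7.84 + 0.04 + 0.16 = 57.04
s = √(57.04/6) = √9.50667 ≈ 3.083

s = 3.083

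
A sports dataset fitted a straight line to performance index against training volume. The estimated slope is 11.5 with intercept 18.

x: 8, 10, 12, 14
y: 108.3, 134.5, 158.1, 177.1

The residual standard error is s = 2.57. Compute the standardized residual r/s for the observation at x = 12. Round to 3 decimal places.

ŷ = 18 + 11.5·12 = 156
r = 158.1 − 156 = 2.1
r/s = 2.1 / 2.57 = 0.817

0.817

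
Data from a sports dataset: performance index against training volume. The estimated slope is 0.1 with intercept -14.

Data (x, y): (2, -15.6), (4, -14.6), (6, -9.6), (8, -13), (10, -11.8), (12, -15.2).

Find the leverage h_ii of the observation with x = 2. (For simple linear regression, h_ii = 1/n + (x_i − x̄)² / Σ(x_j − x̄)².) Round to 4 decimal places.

x̄ = (2 + 4 + 6 + 8 + 10 + 12)/6 = 7
Σ(x − x̄)² = 25 + 9 + 1 + 1 + 9 + 25 = 70
h = 1/6 + (-5)²/70 = 0.166667 + 0.357143 = 0.5238

h = 0.5238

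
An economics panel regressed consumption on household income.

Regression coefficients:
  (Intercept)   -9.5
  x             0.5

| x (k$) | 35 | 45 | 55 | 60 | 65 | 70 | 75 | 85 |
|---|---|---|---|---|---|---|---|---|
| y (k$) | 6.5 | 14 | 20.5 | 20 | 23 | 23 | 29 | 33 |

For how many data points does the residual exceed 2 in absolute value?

2

x=35: ŷ = -9.5 + 0.5·35 = 8; e = 6.5 − 8 = -1.5
x=45: ŷ = -9.5 + 0.5·45 = 13; e = 14 − 13 = 1
x=55: ŷ = -9.5 + 0.5·55 = 18; e = 20.5 − 18 = 2.5
x=60: ŷ = -9.5 + 0.5·60 = 20.5; e = 20 − 20.5 = -0.5
x=65: ŷ = -9.5 + 0.5·65 = 23; e = 23 − 23 = 0
x=70: ŷ = -9.5 + 0.5·70 = 25.5; e = 23 − 25.5 = -2.5
x=75: ŷ = -9.5 + 0.5·75 = 28; e = 29 − 28 = 1
x=85: ŷ = -9.5 + 0.5·85 = 33; e = 33 − 33 = 0
|e| > 2: x=55 (|e|=2.5), x=70 (|e|=2.5) → 2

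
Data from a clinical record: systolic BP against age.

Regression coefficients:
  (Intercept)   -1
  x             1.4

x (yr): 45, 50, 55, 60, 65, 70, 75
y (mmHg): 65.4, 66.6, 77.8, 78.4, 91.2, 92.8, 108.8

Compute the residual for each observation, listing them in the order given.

x=45: ŷ = -1 + 1.4·45 = 62; e = 65.4 − 62 = 3.4
x=50: ŷ = -1 + 1.4·50 = 69; e = 66.6 − 69 = -2.4
x=55: ŷ = -1 + 1.4·55 = 76; e = 77.8 − 76 = 1.8
x=60: ŷ = -1 + 1.4·60 = 83; e = 78.4 − 83 = -4.6
x=65: ŷ = -1 + 1.4·65 = 90; e = 91.2 − 90 = 1.2
x=70: ŷ = -1 + 1.4·70 = 97; e = 92.8 − 97 = -4.2
x=75: ŷ = -1 + 1.4·75 = 104; e = 108.8 − 104 = 4.8

3.4, -2.4, 1.8, -4.6, 1.2, -4.2, 4.8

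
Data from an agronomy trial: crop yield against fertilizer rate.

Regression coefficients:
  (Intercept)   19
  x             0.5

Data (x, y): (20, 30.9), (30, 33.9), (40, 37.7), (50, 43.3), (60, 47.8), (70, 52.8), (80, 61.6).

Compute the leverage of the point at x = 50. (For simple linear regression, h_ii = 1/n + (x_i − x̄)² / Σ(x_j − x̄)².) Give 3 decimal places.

x̄ = (20 + 30 + 40 + 50 + 60 + 70 + 80)/7 = 50
Σ(x − x̄)² = 900 + 400 + 100 + 0 + 100 + 400 + 900 = 2800
h = 1/7 + (0)²/2800 = 0.142857 + 0 = 0.143

h = 0.143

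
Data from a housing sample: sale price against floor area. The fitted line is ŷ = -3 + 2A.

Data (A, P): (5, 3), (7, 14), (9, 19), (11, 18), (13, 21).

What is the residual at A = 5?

r = -4

ŷ = -3 + 2·5 = 7
r = 3 − 7 = -4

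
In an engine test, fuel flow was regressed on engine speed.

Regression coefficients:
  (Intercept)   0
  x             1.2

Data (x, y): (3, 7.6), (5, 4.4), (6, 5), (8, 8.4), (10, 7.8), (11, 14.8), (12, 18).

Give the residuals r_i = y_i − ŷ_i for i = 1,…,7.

4, -1.6, -2.2, -1.2, -4.2, 1.6, 3.6

x=3: ŷ = 1.2·3 = 3.6; r = 7.6 − 3.6 = 4
x=5: ŷ = 1.2·5 = 6; r = 4.4 − 6 = -1.6
x=6: ŷ = 1.2·6 = 7.2; r = 5 − 7.2 = -2.2
x=8: ŷ = 1.2·8 = 9.6; r = 8.4 − 9.6 = -1.2
x=10: ŷ = 1.2·10 = 12; r = 7.8 − 12 = -4.2
x=11: ŷ = 1.2·11 = 13.2; r = 14.8 − 13.2 = 1.6
x=12: ŷ = 1.2·12 = 14.4; r = 18 − 14.4 = 3.6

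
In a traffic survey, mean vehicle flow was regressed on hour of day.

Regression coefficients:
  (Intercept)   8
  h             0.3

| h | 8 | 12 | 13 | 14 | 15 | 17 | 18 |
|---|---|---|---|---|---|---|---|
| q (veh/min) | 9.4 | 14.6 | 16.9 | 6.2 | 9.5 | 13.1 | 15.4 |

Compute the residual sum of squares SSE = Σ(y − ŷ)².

h=8: q̂ = 8 + 0.3·8 = 10.4; e = 9.4 − 10.4 = -1
h=12: q̂ = 8 + 0.3·12 = 11.6; e = 14.6 − 11.6 = 3
h=13: q̂ = 8 + 0.3·13 = 11.9; e = 16.9 − 11.9 = 5
h=14: q̂ = 8 + 0.3·14 = 12.2; e = 6.2 − 12.2 = -6
h=15: q̂ = 8 + 0.3·15 = 12.5; e = 9.5 − 12.5 = -3
h=17: q̂ = 8 + 0.3·17 = 13.1; e = 13.1 − 13.1 = 0
h=18: q̂ = 8 + 0.3·18 = 13.4; e = 15.4 − 13.4 = 2
SSE = 1 + 9 + 25 + 36 + 9 + 0 + 4 = 84

SSE = 84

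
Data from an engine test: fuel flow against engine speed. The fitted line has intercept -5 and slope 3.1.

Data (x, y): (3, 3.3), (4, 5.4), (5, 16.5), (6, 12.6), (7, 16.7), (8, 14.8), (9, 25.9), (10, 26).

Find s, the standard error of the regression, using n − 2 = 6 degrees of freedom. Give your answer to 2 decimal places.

x=3: ŷ = -5 + 3.1·3 = 4.3; e = 3.3 − 4.3 = -1
x=4: ŷ = -5 + 3.1·4 = 7.4; e = 5.4 − 7.4 = -2
x=5: ŷ = -5 + 3.1·5 = 10.5; e = 16.5 − 10.5 = 6
x=6: ŷ = -5 + 3.1·6 = 13.6; e = 12.6 − 13.6 = -1
x=7: ŷ = -5 + 3.1·7 = 16.7; e = 16.7 − 16.7 = 0
x=8: ŷ = -5 + 3.1·8 = 19.8; e = 14.8 − 19.8 = -5
x=9: ŷ = -5 + 3.1·9 = 22.9; e = 25.9 − 22.9 = 3
x=10: ŷ = -5 + 3.1·10 = 26; e = 26 − 26 = 0
SSE = 1 + 4 + 36 + 1 + 0 + 25 + 9 + 0 = 76
s = √(76/6) = √12.6667 ≈ 3.56

s = 3.56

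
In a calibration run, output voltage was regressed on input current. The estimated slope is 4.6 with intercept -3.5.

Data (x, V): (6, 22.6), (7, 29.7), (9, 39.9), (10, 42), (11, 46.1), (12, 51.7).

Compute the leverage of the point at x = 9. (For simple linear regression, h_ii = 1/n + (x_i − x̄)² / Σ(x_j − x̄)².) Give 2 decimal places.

h = 0.17

x̄ = (6 + 7 + 9 + 10 + 11 + 12)/6 = 9.16667
Σ(x − x̄)² = 10.0278 + 4.69444 + 0.0277778 + 0.694444 + 3.36111 + 8.02778 = 26.8333
h = 1/6 + (-0.166667)²/26.8333 = 0.166667 + 0.0010352 = 0.17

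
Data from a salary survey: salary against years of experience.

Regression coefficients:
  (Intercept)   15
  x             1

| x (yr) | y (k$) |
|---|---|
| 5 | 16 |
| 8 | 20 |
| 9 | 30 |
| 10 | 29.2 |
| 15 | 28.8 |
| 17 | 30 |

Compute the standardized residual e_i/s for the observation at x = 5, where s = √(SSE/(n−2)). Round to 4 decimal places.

x=5: ŷ = 15 + 5 = 20; e = 16 − 20 = -4
x=8: ŷ = 15 + 8 = 23; e = 20 − 23 = -3
x=9: ŷ = 15 + 9 = 24; e = 30 − 24 = 6
x=10: ŷ = 15 + 10 = 25; e = 29.2 − 25 = 4.2
x=15: ŷ = 15 + 15 = 30; e = 28.8 − 30 = -1.2
x=17: ŷ = 15 + 17 = 32; e = 30 − 32 = -2
SSE = 16 + 9 + 36 + 17.64 + 1.44 + 4 = 84.08
s = √(84.08/4) = 4.58476
e/s = -4 / 4.58476 = -0.8725

-0.8725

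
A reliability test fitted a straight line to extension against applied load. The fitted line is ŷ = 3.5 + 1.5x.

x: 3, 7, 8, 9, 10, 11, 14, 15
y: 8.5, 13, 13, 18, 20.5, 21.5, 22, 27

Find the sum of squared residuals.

SSE = 22

x=3: ŷ = 3.5 + 1.5·3 = 8; e = 8.5 − 8 = 0.5
x=7: ŷ = 3.5 + 1.5·7 = 14; e = 13 − 14 = -1
x=8: ŷ = 3.5 + 1.5·8 = 15.5; e = 13 − 15.5 = -2.5
x=9: ŷ = 3.5 + 1.5·9 = 17; e = 18 − 17 = 1
x=10: ŷ = 3.5 + 1.5·10 = 18.5; e = 20.5 − 18.5 = 2
x=11: ŷ = 3.5 + 1.5·11 = 20; e = 21.5 − 20 = 1.5
x=14: ŷ = 3.5 + 1.5·14 = 24.5; e = 22 − 24.5 = -2.5
x=15: ŷ = 3.5 + 1.5·15 = 26; e = 27 − 26 = 1
SSE = 0.25 + 1 + 6.25 + 1 + 4 + 2.25 + 6.25 + 1 = 22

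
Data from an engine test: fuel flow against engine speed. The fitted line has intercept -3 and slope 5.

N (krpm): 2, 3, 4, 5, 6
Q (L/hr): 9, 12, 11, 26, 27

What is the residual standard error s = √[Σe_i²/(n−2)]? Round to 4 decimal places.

s = 4.3205

N=2: Q̂ = -3 + 5·2 = 7; e = 9 − 7 = 2
N=3: Q̂ = -3 + 5·3 = 12; e = 12 − 12 = 0
N=4: Q̂ = -3 + 5·4 = 17; e = 11 − 17 = -6
N=5: Q̂ = -3 + 5·5 = 22; e = 26 − 22 = 4
N=6: Q̂ = -3 + 5·6 = 27; e = 27 − 27 = 0
SSE = 4 + 0 + 36 + 16 + 0 = 56
s = √(56/3) = √18.6667 ≈ 4.3205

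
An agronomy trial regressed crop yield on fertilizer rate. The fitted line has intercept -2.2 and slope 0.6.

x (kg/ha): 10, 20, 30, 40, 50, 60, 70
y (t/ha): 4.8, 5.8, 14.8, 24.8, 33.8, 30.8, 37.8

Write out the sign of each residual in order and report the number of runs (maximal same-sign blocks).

x=10: ŷ = -2.2 + 0.6·10 = 3.8; r = 4.8 − 3.8 = 1
x=20: ŷ = -2.2 + 0.6·20 = 9.8; r = 5.8 − 9.8 = -4
x=30: ŷ = -2.2 + 0.6·30 = 15.8; r = 14.8 − 15.8 = -1
x=40: ŷ = -2.2 + 0.6·40 = 21.8; r = 24.8 − 21.8 = 3
x=50: ŷ = -2.2 + 0.6·50 = 27.8; r = 33.8 − 27.8 = 6
x=60: ŷ = -2.2 + 0.6·60 = 33.8; r = 30.8 − 33.8 = -3
x=70: ŷ = -2.2 + 0.6·70 = 39.8; r = 37.8 − 39.8 = -2
Signs: + − − + + − −
Runs: +×1, −×2, +×2, −×2 → 4

4 runs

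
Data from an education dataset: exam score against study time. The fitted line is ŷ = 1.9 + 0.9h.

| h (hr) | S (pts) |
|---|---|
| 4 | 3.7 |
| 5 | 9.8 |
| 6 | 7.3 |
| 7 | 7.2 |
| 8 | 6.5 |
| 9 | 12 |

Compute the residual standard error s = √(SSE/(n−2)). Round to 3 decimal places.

s = 2.577

h=4: ŷ = 1.9 + 0.9·4 = 5.5; r = 3.7 − 5.5 = -1.8
h=5: ŷ = 1.9 + 0.9·5 = 6.4; r = 9.8 − 6.4 = 3.4
h=6: ŷ = 1.9 + 0.9·6 = 7.3; r = 7.3 − 7.3 = 0
h=7: ŷ = 1.9 + 0.9·7 = 8.2; r = 7.2 − 8.2 = -1
h=8: ŷ = 1.9 + 0.9·8 = 9.1; r = 6.5 − 9.1 = -2.6
h=9: ŷ = 1.9 + 0.9·9 = 10; r = 12 − 10 = 2
SSE = 3.24 + 11.56 + 0 + 1 + 6.76 + 4 = 26.56
s = √(26.56/4) = √6.64 ≈ 2.577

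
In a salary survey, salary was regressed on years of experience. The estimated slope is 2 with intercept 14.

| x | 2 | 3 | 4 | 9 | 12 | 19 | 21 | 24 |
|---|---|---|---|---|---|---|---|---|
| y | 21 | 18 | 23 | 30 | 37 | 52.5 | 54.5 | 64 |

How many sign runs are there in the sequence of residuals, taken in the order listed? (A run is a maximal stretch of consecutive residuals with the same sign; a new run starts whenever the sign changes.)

7 runs

x=2: ŷ = 14 + 2·2 = 18; e = 21 − 18 = 3
x=3: ŷ = 14 + 2·3 = 20; e = 18 − 20 = -2
x=4: ŷ = 14 + 2·4 = 22; e = 23 − 22 = 1
x=9: ŷ = 14 + 2·9 = 32; e = 30 − 32 = -2
x=12: ŷ = 14 + 2·12 = 38; e = 37 − 38 = -1
x=19: ŷ = 14 + 2·19 = 52; e = 52.5 − 52 = 0.5
x=21: ŷ = 14 + 2·21 = 56; e = 54.5 − 56 = -1.5
x=24: ŷ = 14 + 2·24 = 62; e = 64 − 62 = 2
Signs: + − + − − + − +
Runs: +×1, −×1, +×1, −×2, +×1, −×1, +×1 → 7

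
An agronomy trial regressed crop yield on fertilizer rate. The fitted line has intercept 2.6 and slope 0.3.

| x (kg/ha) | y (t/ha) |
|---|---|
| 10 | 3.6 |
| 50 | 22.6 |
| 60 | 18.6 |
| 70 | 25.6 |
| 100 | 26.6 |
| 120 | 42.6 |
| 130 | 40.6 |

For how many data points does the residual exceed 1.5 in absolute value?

6

x=10: ŷ = 2.6 + 0.3·10 = 5.6; r = 3.6 − 5.6 = -2
x=50: ŷ = 2.6 + 0.3·50 = 17.6; r = 22.6 − 17.6 = 5
x=60: ŷ = 2.6 + 0.3·60 = 20.6; r = 18.6 − 20.6 = -2
x=70: ŷ = 2.6 + 0.3·70 = 23.6; r = 25.6 − 23.6 = 2
x=100: ŷ = 2.6 + 0.3·100 = 32.6; r = 26.6 − 32.6 = -6
x=120: ŷ = 2.6 + 0.3·120 = 38.6; r = 42.6 − 38.6 = 4
x=130: ŷ = 2.6 + 0.3·130 = 41.6; r = 40.6 − 41.6 = -1
|r| > 1.5: x=10 (|r|=2), x=50 (|r|=5), x=60 (|r|=2), x=70 (|r|=2), x=100 (|r|=6), x=120 (|r|=4) → 6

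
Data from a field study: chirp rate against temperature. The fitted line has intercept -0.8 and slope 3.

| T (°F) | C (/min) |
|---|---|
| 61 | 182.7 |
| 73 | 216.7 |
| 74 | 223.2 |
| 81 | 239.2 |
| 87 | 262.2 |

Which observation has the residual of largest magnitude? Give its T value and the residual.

T=61: Ĉ = -0.8 + 3·61 = 182.2; r = 182.7 − 182.2 = 0.5
T=73: Ĉ = -0.8 + 3·73 = 218.2; r = 216.7 − 218.2 = -1.5
T=74: Ĉ = -0.8 + 3·74 = 221.2; r = 223.2 − 221.2 = 2
T=81: Ĉ = -0.8 + 3·81 = 242.2; r = 239.2 − 242.2 = -3
T=87: Ĉ = -0.8 + 3·87 = 260.2; r = 262.2 − 260.2 = 2
Largest |r| is 3 at T = 81, residual -3.

T = 81, r = -3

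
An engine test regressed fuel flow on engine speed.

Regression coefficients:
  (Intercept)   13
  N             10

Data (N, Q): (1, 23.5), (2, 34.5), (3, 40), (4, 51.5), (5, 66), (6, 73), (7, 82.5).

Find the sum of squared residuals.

N=1: Q̂ = 13 + 10·1 = 23; r = 23.5 − 23 = 0.5
N=2: Q̂ = 13 + 10·2 = 33; r = 34.5 − 33 = 1.5
N=3: Q̂ = 13 + 10·3 = 43; r = 40 − 43 = -3
N=4: Q̂ = 13 + 10·4 = 53; r = 51.5 − 53 = -1.5
N=5: Q̂ = 13 + 10·5 = 63; r = 66 − 63 = 3
N=6: Q̂ = 13 + 10·6 = 73; r = 73 − 73 = 0
N=7: Q̂ = 13 + 10·7 = 83; r = 82.5 − 83 = -0.5
SSE = 0.25 + 2.25 + 9 + 2.25 + 9 + 0 + 0.25 = 23

SSE = 23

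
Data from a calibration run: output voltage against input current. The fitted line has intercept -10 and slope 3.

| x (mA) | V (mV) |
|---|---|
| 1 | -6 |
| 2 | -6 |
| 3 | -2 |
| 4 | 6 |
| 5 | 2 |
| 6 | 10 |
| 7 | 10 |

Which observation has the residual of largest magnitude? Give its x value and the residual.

x = 4, e = 4

x=1: V̂ = -10 + 3·1 = -7; e = -6 − (-7) = 1
x=2: V̂ = -10 + 3·2 = -4; e = -6 − (-4) = -2
x=3: V̂ = -10 + 3·3 = -1; e = -2 − (-1) = -1
x=4: V̂ = -10 + 3·4 = 2; e = 6 − 2 = 4
x=5: V̂ = -10 + 3·5 = 5; e = 2 − 5 = -3
x=6: V̂ = -10 + 3·6 = 8; e = 10 − 8 = 2
x=7: V̂ = -10 + 3·7 = 11; e = 10 − 11 = -1
Largest |e| is 4 at x = 4, residual 4.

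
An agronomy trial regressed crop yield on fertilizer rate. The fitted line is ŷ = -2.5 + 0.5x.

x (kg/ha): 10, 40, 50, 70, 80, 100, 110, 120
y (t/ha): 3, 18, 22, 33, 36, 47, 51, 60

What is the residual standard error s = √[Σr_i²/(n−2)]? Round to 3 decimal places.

s = 1.414

x=10: ŷ = -2.5 + 0.5·10 = 2.5; r = 3 − 2.5 = 0.5
x=40: ŷ = -2.5 + 0.5·40 = 17.5; r = 18 − 17.5 = 0.5
x=50: ŷ = -2.5 + 0.5·50 = 22.5; r = 22 − 22.5 = -0.5
x=70: ŷ = -2.5 + 0.5·70 = 32.5; r = 33 − 32.5 = 0.5
x=80: ŷ = -2.5 + 0.5·80 = 37.5; r = 36 − 37.5 = -1.5
x=100: ŷ = -2.5 + 0.5·100 = 47.5; r = 47 − 47.5 = -0.5
x=110: ŷ = -2.5 + 0.5·110 = 52.5; r = 51 − 52.5 = -1.5
x=120: ŷ = -2.5 + 0.5·120 = 57.5; r = 60 − 57.5 = 2.5
SSE = 0.25 + 0.25 + 0.25 + 0.25 + 2.25 + 0.25 + 2.25 + 6.25 = 12
s = √(12/6) = √2 ≈ 1.414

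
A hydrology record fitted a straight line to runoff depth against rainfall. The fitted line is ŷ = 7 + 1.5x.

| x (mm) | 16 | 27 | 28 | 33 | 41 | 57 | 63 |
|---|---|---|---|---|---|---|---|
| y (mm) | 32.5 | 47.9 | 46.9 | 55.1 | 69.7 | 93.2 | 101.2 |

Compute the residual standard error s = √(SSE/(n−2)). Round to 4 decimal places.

x=16: ŷ = 7 + 1.5·16 = 31; e = 32.5 − 31 = 1.5
x=27: ŷ = 7 + 1.5·27 = 47.5; e = 47.9 − 47.5 = 0.4
x=28: ŷ = 7 + 1.5·28 = 49; e = 46.9 − 49 = -2.1
x=33: ŷ = 7 + 1.5·33 = 56.5; e = 55.1 − 56.5 = -1.4
x=41: ŷ = 7 + 1.5·41 = 68.5; e = 69.7 − 68.5 = 1.2
x=57: ŷ = 7 + 1.5·57 = 92.5; e = 93.2 − 92.5 = 0.7
x=63: ŷ = 7 + 1.5·63 = 101.5; e = 101.2 − 101.5 = -0.3
SSE = 2.25 + 0.16 + 4.41 + 1.96 + 1.44 + 0.49 + 0.09 = 10.8
s = √(10.8/5) = √2.16 ≈ 1.4697

s = 1.4697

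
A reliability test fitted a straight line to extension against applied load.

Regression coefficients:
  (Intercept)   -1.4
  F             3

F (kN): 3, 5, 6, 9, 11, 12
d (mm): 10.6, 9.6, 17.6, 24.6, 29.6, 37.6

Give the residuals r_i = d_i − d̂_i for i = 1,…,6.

F=3: d̂ = -1.4 + 3·3 = 7.6; r = 10.6 − 7.6 = 3
F=5: d̂ = -1.4 + 3·5 = 13.6; r = 9.6 − 13.6 = -4
F=6: d̂ = -1.4 + 3·6 = 16.6; r = 17.6 − 16.6 = 1
F=9: d̂ = -1.4 + 3·9 = 25.6; r = 24.6 − 25.6 = -1
F=11: d̂ = -1.4 + 3·11 = 31.6; r = 29.6 − 31.6 = -2
F=12: d̂ = -1.4 + 3·12 = 34.6; r = 37.6 − 34.6 = 3

3, -4, 1, -1, -2, 3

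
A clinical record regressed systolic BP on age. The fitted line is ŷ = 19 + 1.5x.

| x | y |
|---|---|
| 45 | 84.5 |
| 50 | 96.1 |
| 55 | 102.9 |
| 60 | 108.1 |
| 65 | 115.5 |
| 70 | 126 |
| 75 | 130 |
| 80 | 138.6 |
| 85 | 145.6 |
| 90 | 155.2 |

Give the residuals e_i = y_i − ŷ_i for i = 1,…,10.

-2, 2.1, 1.4, -0.9, -1, 2, -1.5, -0.4, -0.9, 1.2

x=45: ŷ = 19 + 1.5·45 = 86.5; e = 84.5 − 86.5 = -2
x=50: ŷ = 19 + 1.5·50 = 94; e = 96.1 − 94 = 2.1
x=55: ŷ = 19 + 1.5·55 = 101.5; e = 102.9 − 101.5 = 1.4
x=60: ŷ = 19 + 1.5·60 = 109; e = 108.1 − 109 = -0.9
x=65: ŷ = 19 + 1.5·65 = 116.5; e = 115.5 − 116.5 = -1
x=70: ŷ = 19 + 1.5·70 = 124; e = 126 − 124 = 2
x=75: ŷ = 19 + 1.5·75 = 131.5; e = 130 − 131.5 = -1.5
x=80: ŷ = 19 + 1.5·80 = 139; e = 138.6 − 139 = -0.4
x=85: ŷ = 19 + 1.5·85 = 146.5; e = 145.6 − 146.5 = -0.9
x=90: ŷ = 19 + 1.5·90 = 154; e = 155.2 − 154 = 1.2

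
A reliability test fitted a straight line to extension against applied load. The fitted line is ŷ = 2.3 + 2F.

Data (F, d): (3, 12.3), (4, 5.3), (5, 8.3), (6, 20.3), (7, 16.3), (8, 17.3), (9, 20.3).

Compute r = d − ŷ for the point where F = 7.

ŷ = 2.3 + 2·7 = 16.3
r = 16.3 − 16.3 = 0

r = 0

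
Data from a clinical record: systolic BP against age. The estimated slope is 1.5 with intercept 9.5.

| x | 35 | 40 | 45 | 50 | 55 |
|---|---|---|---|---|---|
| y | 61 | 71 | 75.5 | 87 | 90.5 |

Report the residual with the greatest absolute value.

x=35: ŷ = 9.5 + 1.5·35 = 62; e = 61 − 62 = -1
x=40: ŷ = 9.5 + 1.5·40 = 69.5; e = 71 − 69.5 = 1.5
x=45: ŷ = 9.5 + 1.5·45 = 77; e = 75.5 − 77 = -1.5
x=50: ŷ = 9.5 + 1.5·50 = 84.5; e = 87 − 84.5 = 2.5
x=55: ŷ = 9.5 + 1.5·55 = 92; e = 90.5 − 92 = -1.5
Largest |e| is 2.5 at x = 50, residual 2.5.

e = 2.5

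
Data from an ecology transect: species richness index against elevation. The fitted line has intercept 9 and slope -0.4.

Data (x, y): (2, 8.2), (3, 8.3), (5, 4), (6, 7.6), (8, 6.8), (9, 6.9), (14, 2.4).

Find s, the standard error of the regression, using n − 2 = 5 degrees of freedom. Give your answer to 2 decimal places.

s = 1.70

x=2: ŷ = 9 − 0.4·2 = 8.2; r = 8.2 − 8.2 = 0
x=3: ŷ = 9 − 0.4·3 = 7.8; r = 8.3 − 7.8 = 0.5
x=5: ŷ = 9 − 0.4·5 = 7; r = 4 − 7 = -3
x=6: ŷ = 9 − 0.4·6 = 6.6; r = 7.6 − 6.6 = 1
x=8: ŷ = 9 − 0.4·8 = 5.8; r = 6.8 − 5.8 = 1
x=9: ŷ = 9 − 0.4·9 = 5.4; r = 6.9 − 5.4 = 1.5
x=14: ŷ = 9 − 0.4·14 = 3.4; r = 2.4 − 3.4 = -1
SSE = 0 + 0.25 + 9 + 1 + 1 + 2.25 + 1 = 14.5
s = √(14.5/5) = √2.9 ≈ 1.70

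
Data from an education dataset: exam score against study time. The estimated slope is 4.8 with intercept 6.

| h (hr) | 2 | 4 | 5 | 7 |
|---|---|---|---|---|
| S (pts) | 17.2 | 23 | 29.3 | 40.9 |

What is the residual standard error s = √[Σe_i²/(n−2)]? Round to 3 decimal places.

s = 2.189

h=2: Ŝ = 6 + 4.8·2 = 15.6; e = 17.2 − 15.6 = 1.6
h=4: Ŝ = 6 + 4.8·4 = 25.2; e = 23 − 25.2 = -2.2
h=5: Ŝ = 6 + 4.8·5 = 30; e = 29.3 − 30 = -0.7
h=7: Ŝ = 6 + 4.8·7 = 39.6; e = 40.9 − 39.6 = 1.3
SSE = 2.56 + 4.84 + 0.49 + 1.69 = 9.58
s = √(9.58/2) = √4.79 ≈ 2.189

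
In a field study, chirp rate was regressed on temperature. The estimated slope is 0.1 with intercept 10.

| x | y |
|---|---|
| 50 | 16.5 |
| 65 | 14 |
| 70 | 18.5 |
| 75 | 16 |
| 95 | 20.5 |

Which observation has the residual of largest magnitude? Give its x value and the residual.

x = 65, r = -2.5

x=50: ŷ = 10 + 0.1·50 = 15; r = 16.5 − 15 = 1.5
x=65: ŷ = 10 + 0.1·65 = 16.5; r = 14 − 16.5 = -2.5
x=70: ŷ = 10 + 0.1·70 = 17; r = 18.5 − 17 = 1.5
x=75: ŷ = 10 + 0.1·75 = 17.5; r = 16 − 17.5 = -1.5
x=95: ŷ = 10 + 0.1·95 = 19.5; r = 20.5 − 19.5 = 1
Largest |r| is 2.5 at x = 65, residual -2.5.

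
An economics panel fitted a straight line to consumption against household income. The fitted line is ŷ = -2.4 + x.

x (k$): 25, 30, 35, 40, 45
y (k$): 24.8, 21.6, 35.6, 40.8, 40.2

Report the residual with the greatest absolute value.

r = -6

x=25: ŷ = -2.4 + 25 = 22.6; r = 24.8 − 22.6 = 2.2
x=30: ŷ = -2.4 + 30 = 27.6; r = 21.6 − 27.6 = -6
x=35: ŷ = -2.4 + 35 = 32.6; r = 35.6 − 32.6 = 3
x=40: ŷ = -2.4 + 40 = 37.6; r = 40.8 − 37.6 = 3.2
x=45: ŷ = -2.4 + 45 = 42.6; r = 40.2 − 42.6 = -2.4
Largest |r| is 6 at x = 30, residual -6.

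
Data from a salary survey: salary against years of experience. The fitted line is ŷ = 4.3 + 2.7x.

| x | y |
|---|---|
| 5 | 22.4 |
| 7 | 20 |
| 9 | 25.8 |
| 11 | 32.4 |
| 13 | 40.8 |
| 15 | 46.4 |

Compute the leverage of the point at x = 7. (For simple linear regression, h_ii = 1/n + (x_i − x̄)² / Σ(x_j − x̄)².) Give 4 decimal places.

h = 0.2952

x̄ = (5 + 7 + 9 + 11 + 13 + 15)/6 = 10
Σ(x − x̄)² = 25 + 9 + 1 + 1 + 9 + 25 = 70
h = 1/6 + (-3)²/70 = 0.166667 + 0.128571 = 0.2952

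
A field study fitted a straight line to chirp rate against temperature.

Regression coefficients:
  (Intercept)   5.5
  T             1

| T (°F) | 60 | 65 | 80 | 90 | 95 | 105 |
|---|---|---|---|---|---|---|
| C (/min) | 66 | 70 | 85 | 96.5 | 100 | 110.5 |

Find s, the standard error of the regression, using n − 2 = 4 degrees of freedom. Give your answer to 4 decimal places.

s = 0.7071

T=60: Ĉ = 5.5 + 60 = 65.5; e = 66 − 65.5 = 0.5
T=65: Ĉ = 5.5 + 65 = 70.5; e = 70 − 70.5 = -0.5
T=80: Ĉ = 5.5 + 80 = 85.5; e = 85 − 85.5 = -0.5
T=90: Ĉ = 5.5 + 90 = 95.5; e = 96.5 − 95.5 = 1
T=95: Ĉ = 5.5 + 95 = 100.5; e = 100 − 100.5 = -0.5
T=105: Ĉ = 5.5 + 105 = 110.5; e = 110.5 − 110.5 = 0
SSE = 0.25 + 0.25 + 0.25 + 1 + 0.25 + 0 = 2
s = √(2/4) = √0.5 ≈ 0.7071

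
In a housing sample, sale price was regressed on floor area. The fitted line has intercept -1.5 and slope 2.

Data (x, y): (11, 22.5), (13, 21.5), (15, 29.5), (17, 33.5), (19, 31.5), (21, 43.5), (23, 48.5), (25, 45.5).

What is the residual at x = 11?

e = 2

ŷ = -1.5 + 2·11 = 20.5
e = 22.5 − 20.5 = 2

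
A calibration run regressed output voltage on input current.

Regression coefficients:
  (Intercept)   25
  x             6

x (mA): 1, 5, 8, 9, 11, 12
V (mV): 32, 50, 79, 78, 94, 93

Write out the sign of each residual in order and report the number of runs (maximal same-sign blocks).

x=1: ŷ = 25 + 6·1 = 31; e = 32 − 31 = 1
x=5: ŷ = 25 + 6·5 = 55; e = 50 − 55 = -5
x=8: ŷ = 25 + 6·8 = 73; e = 79 − 73 = 6
x=9: ŷ = 25 + 6·9 = 79; e = 78 − 79 = -1
x=11: ŷ = 25 + 6·11 = 91; e = 94 − 91 = 3
x=12: ŷ = 25 + 6·12 = 97; e = 93 − 97 = -4
Signs: + − + − + −
Runs: +×1, −×1, +×1, −×1, +×1, −×1 → 6

6 runs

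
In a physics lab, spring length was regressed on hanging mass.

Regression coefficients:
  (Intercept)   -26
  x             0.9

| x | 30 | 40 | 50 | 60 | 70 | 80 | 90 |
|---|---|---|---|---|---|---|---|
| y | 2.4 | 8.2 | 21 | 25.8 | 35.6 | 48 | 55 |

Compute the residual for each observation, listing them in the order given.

1.4, -1.8, 2, -2.2, -1.4, 2, 0

x=30: ŷ = -26 + 0.9·30 = 1; e = 2.4 − 1 = 1.4
x=40: ŷ = -26 + 0.9·40 = 10; e = 8.2 − 10 = -1.8
x=50: ŷ = -26 + 0.9·50 = 19; e = 21 − 19 = 2
x=60: ŷ = -26 + 0.9·60 = 28; e = 25.8 − 28 = -2.2
x=70: ŷ = -26 + 0.9·70 = 37; e = 35.6 − 37 = -1.4
x=80: ŷ = -26 + 0.9·80 = 46; e = 48 − 46 = 2
x=90: ŷ = -26 + 0.9·90 = 55; e = 55 − 55 = 0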